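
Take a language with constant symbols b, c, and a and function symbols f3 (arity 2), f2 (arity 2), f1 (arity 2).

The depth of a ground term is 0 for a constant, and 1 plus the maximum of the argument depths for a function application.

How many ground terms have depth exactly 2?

2673

Write N_k for the number of ground terms of depth ≤ k. A term of depth ≤ k is either a constant or a function symbol applied to arguments of depth ≤ k−1, so N_k = 3 + N_{k-1}^2 + N_{k-1}^2 + N_{k-1}^2.
N_0 = 3
N_1 = 3 + 3^2 + 3^2 + 3^2 = 30
N_2 = 3 + 30^2 + 30^2 + 30^2 = 2703
Terms of depth exactly 2: N_2 − N_1 = 2703 − 30 = 2673.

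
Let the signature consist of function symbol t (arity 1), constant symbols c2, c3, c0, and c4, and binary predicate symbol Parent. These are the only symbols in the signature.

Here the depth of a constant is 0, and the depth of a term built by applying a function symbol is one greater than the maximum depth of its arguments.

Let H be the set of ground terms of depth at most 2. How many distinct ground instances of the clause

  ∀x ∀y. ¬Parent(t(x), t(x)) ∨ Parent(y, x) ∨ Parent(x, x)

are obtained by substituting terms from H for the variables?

Ground terms of depth ≤ 2:
  Write N_k for the number of ground terms of depth ≤ k. A term of depth ≤ k is either a constant or a function symbol applied to arguments of depth ≤ k−1, so N_k = 4 + N_{k-1}.
  N_0 = 4
  N_1 = 4 + 4 = 8
  N_2 = 4 + 8 = 12
  Explicitly: c2, c3, c0, c4, t(c2), t(c3), t(c0), t(c4), t(t(c2)), t(t(c3)), t(t(c0)), t(t(c4)).
So there are 12 ground terms available for substitution.
The body mentions every one of the 2 quantified variables; since ground terms form a free algebra, no two substitutions collapse to the same formula.
Number of ground instances = 12^2 = 144.

144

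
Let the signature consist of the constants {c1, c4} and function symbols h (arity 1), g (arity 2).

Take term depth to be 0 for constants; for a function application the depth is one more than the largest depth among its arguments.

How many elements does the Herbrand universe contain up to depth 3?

Let N_k count ground terms of depth at most k. Each non-constant term of depth ≤ k is some function symbol applied to depth-≤(k−1) arguments, giving N_k = 2 + N_{k-1} + N_{k-1}^2.
N_0 = 2
N_1 = 2 + 2 + 2^2 = 8
N_2 = 2 + 8 + 8^2 = 74
N_3 = 2 + 74 + 74^2 = 5552

5552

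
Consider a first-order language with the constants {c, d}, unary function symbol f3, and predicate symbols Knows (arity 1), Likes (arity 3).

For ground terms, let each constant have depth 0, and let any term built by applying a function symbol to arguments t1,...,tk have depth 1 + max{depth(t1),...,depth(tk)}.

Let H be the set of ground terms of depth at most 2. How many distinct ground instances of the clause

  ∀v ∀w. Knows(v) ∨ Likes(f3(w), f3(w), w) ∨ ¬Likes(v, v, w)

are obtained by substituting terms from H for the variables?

36

Ground terms of depth ≤ 2:
  Write N_k for the number of ground terms of depth ≤ k. A term of depth ≤ k is either a constant or a function symbol applied to arguments of depth ≤ k−1, so N_k = 2 + N_{k-1}.
  N_0 = 2
  N_1 = 2 + 2 = 4
  N_2 = 2 + 4 = 6
  Explicitly: c, d, f3(c), f3(d), f3(f3(c)), f3(f3(d)).
So there are 6 ground terms available for substitution.
The clause has 2 distinct variables (v, w), each appearing in the body. In the free term algebra distinct substitutions yield syntactically distinct ground instances.
Number of ground instances = 6^2 = 36.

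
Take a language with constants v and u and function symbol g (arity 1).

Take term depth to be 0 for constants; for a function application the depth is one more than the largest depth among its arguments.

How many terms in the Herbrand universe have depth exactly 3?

2

If N_k denotes the number of depth-≤k ground terms, the 2 constants give N_0 = 2, and each function symbol of arity r contributes N_{k-1}^r new terms at level k: N_k = 2 + N_{k-1}.
N_0 = 2
N_1 = 2 + 2 = 4
N_2 = 2 + 4 = 6
N_3 = 2 + 6 = 8
Terms of depth exactly 3: N_3 − N_2 = 8 − 6 = 2.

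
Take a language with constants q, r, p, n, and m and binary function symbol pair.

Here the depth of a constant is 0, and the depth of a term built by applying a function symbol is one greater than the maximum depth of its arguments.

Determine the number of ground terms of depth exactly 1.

Let N_k count ground terms of depth at most k. Each non-constant term of depth ≤ k is some function symbol applied to depth-≤(k−1) arguments, giving N_k = 5 + N_{k-1}^2.
N_0 = 5
N_1 = 5 + 5^2 = 30
Terms of depth exactly 1: N_1 − N_0 = 30 − 5 = 25.

25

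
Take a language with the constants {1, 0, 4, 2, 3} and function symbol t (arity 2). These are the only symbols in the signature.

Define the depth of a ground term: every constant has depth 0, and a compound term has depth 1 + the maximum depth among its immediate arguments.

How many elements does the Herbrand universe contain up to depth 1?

Count level by level. With function symbols t/2, the terms of depth ≤ k are the 5 constants together with each function applied to depth-≤(k−1) tuples, so N_k = 5 + N_{k-1}^2.
N_0 = 5
N_1 = 5 + 5^2 = 30

30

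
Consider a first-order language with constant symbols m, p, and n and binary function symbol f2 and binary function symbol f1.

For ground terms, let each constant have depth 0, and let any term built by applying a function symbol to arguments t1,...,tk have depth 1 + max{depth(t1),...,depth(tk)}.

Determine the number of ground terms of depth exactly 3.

Let N_k count ground terms of depth at most k. Each non-constant term of depth ≤ k is some function symbol applied to depth-≤(k−1) arguments, giving N_k = 3 + N_{k-1}^2 + N_{k-1}^2.
N_0 = 3
N_1 = 3 + 3^2 + 3^2 = 21
N_2 = 3 + 21^2 + 21^2 = 885
N_3 = 3 + 885^2 + 885^2 = 1566453
Terms of depth exactly 3: N_3 − N_2 = 1566453 − 885 = 1565568.

1565568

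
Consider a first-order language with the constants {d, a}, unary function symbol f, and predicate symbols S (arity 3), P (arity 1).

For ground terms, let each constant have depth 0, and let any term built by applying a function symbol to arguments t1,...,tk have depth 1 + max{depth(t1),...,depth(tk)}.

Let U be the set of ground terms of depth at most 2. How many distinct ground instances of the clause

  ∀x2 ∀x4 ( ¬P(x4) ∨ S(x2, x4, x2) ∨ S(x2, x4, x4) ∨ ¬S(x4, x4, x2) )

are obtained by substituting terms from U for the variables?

36

Ground terms of depth ≤ 2:
  Write N_k for the number of ground terms of depth ≤ k. A term of depth ≤ k is either a constant or a function symbol applied to arguments of depth ≤ k−1, so N_k = 2 + N_{k-1}.
  N_0 = 2
  N_1 = 2 + 2 = 4
  N_2 = 2 + 4 = 6
So there are 6 ground terms available for substitution.
The body mentions every one of the 2 quantified variables; since ground terms form a free algebra, no two substitutions collapse to the same formula.
Number of ground instances = 6^2 = 36.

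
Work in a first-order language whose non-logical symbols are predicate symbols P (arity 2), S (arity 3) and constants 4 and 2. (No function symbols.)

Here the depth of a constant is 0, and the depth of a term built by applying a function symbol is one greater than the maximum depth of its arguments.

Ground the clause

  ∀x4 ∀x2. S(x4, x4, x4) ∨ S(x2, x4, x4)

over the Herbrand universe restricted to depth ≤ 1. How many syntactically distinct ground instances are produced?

4

Ground terms of depth ≤ 1:
  With no function symbols every ground term is a constant, so there are exactly 2 ground terms at every depth bound.
  N_0 = 2
  N_1 = 2
So there are 2 ground terms available for substitution.
The body mentions every one of the 2 quantified variables; since ground terms form a free algebra, no two substitutions collapse to the same formula.
Number of ground instances = 2^2 = 4.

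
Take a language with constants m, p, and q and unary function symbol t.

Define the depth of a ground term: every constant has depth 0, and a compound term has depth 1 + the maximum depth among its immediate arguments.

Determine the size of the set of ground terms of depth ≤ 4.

Let N_k = |{terms of depth ≤ k}|. Then N_0 = 3 and N_k = 3 + N_{k-1} for k ≥ 1 (one summand per function symbol, arity giving the exponent).
N_0 = 3
N_1 = 3 + 3 = 6
N_2 = 3 + 6 = 9
N_3 = 3 + 9 = 12
N_4 = 3 + 12 = 15

15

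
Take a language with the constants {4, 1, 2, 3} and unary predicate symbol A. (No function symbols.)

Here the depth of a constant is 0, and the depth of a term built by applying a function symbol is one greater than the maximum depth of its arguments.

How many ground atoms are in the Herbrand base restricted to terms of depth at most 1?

4

First count ground terms of depth ≤ 1.
With no function symbols every ground term is a constant, so there are exactly 4 ground terms at every depth bound.
N_0 = 4
N_1 = 4
Explicitly: 4, 1, 2, 3.
So |H| = 4.
Each predicate of arity r yields |H|^r ground atoms (one per choice of an r-tuple from H):
  A: 4
Total ground atoms: 4.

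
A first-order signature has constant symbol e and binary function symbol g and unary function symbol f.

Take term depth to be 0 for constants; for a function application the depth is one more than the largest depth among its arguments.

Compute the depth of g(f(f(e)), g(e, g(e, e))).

3

depth(f(e)) = 1 + depth(e) = 1 + 0 = 1
depth(f(f(e))) = 1 + depth(f(e)) = 1 + 1 = 2
depth(g(e, e)) = 1 + max(0, 0) = 1
depth(g(e, g(e, e))) = 1 + max(0, 1) = 2
depth(g(f(f(e)), g(e, g(e, e)))) = 1 + max(2, 2) = 3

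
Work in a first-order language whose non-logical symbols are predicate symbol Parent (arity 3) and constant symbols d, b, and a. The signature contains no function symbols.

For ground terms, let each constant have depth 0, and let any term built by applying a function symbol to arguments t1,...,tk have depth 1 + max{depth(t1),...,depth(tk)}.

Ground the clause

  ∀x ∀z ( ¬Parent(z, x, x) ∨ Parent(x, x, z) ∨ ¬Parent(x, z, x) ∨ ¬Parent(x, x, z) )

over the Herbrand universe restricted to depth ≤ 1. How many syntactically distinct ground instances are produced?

9

Ground terms of depth ≤ 1:
  With no function symbols every ground term is a constant, so there are exactly 3 ground terms at every depth bound.
  N_0 = 3
  N_1 = 3
  Explicitly: d, b, a.
So there are 3 ground terms available for substitution.
There are 2 variables to instantiate (x, z), each occurring in at least one literal, so different choices give different ground instances.
Number of ground instances = 3^2 = 9.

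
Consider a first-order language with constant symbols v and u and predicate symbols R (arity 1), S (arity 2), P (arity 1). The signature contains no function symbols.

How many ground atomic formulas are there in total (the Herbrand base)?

8

With no function symbols, the Herbrand universe is just the 2 constants.
Ground atoms per predicate: R: 2, S: 2^2 = 4, P: 2.
Herbrand base size = 2 + 4 + 2 = 8.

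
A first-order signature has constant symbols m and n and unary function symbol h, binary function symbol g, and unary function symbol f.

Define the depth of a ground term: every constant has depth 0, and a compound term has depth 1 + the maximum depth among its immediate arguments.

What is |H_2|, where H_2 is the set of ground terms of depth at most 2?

122

If N_k denotes the number of depth-≤k ground terms, the 2 constants give N_0 = 2, and each function symbol of arity r contributes N_{k-1}^r new terms at level k: N_k = 2 + N_{k-1} + N_{k-1}^2 + N_{k-1}.
N_0 = 2
N_1 = 2 + 2 + 2^2 + 2 = 10
N_2 = 2 + 10 + 10^2 + 10 = 122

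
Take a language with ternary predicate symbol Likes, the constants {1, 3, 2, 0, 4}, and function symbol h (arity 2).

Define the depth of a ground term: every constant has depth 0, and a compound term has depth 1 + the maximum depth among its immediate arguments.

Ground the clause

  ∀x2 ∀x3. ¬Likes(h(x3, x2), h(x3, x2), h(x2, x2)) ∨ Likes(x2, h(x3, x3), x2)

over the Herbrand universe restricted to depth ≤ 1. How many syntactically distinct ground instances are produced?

Ground terms of depth ≤ 1:
  Write N_k for the number of ground terms of depth ≤ k. A term of depth ≤ k is either a constant or a function symbol applied to arguments of depth ≤ k−1, so N_k = 5 + N_{k-1}^2.
  N_0 = 5
  N_1 = 5 + 5^2 = 30
So there are 30 ground terms available for substitution.
Each of x2, x3 ranges independently over the available ground terms, and distinct assignments produce distinct instances.
Number of ground instances = 30^2 = 900.

900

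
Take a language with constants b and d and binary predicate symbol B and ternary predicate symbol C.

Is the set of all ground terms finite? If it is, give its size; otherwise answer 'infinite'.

There are no function symbols, so every ground term is one of the 2 constants.
The Herbrand universe is {b, d}, which is finite with 2 elements.

2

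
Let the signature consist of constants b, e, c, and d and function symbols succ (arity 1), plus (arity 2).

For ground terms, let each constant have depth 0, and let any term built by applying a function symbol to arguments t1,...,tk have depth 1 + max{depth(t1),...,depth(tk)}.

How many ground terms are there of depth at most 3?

365424

Let N_k count ground terms of depth at most k. Each non-constant term of depth ≤ k is some function symbol applied to depth-≤(k−1) arguments, giving N_k = 4 + N_{k-1} + N_{k-1}^2.
N_0 = 4
N_1 = 4 + 4 + 4^2 = 24
N_2 = 4 + 24 + 24^2 = 604
N_3 = 4 + 604 + 604^2 = 365424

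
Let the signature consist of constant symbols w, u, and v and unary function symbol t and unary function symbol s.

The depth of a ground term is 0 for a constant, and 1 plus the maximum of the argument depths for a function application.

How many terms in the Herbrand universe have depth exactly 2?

12

If N_k denotes the number of depth-≤k ground terms, the 3 constants give N_0 = 3, and each function symbol of arity r contributes N_{k-1}^r new terms at level k: N_k = 3 + N_{k-1} + N_{k-1}.
N_0 = 3
N_1 = 3 + 3 + 3 = 9
N_2 = 3 + 9 + 9 = 21
Terms of depth exactly 2: N_2 − N_1 = 21 − 9 = 12.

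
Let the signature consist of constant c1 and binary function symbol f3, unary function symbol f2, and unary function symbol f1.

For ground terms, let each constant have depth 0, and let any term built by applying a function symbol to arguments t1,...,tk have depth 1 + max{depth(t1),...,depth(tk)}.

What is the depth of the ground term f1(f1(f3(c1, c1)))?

depth(f3(c1, c1)) = 1 + max(0, 0) = 1
depth(f1(f3(c1, c1))) = 1 + depth(f3(c1, c1)) = 1 + 1 = 2
depth(f1(f1(f3(c1, c1)))) = 1 + depth(f1(f3(c1, c1))) = 1 + 2 = 3

3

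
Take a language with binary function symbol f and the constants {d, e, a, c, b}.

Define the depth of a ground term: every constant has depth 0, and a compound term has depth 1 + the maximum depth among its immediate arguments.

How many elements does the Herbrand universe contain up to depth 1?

Write N_k for the number of ground terms of depth ≤ k. A term of depth ≤ k is either a constant or a function symbol applied to arguments of depth ≤ k−1, so N_k = 5 + N_{k-1}^2.
N_0 = 5
N_1 = 5 + 5^2 = 30

30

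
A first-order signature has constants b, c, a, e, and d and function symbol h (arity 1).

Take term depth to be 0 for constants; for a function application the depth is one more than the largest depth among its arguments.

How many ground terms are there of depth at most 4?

Let N_k count ground terms of depth at most k. Each non-constant term of depth ≤ k is some function symbol applied to depth-≤(k−1) arguments, giving N_k = 5 + N_{k-1}.
N_0 = 5
N_1 = 5 + 5 = 10
N_2 = 5 + 10 = 15
N_3 = 5 + 15 = 20
N_4 = 5 + 20 = 25

25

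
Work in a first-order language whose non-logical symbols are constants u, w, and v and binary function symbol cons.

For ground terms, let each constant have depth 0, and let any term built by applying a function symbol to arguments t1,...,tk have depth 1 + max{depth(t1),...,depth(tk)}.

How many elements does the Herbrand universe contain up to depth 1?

Write N_k for the number of ground terms of depth ≤ k. A term of depth ≤ k is either a constant or a function symbol applied to arguments of depth ≤ k−1, so N_k = 3 + N_{k-1}^2.
N_0 = 3
N_1 = 3 + 3^2 = 12
Explicitly: u, w, v, cons(u, u), cons(u, w), cons(u, v), cons(w, u), cons(w, w), cons(w, v), cons(v, u), cons(v, w), cons(v, v).

12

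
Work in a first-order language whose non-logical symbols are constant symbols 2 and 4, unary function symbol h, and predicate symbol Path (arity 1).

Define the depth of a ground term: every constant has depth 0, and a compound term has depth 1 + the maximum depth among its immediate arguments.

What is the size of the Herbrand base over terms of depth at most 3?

8

First count ground terms of depth ≤ 3.
Write N_k for the number of ground terms of depth ≤ k. A term of depth ≤ k is either a constant or a function symbol applied to arguments of depth ≤ k−1, so N_k = 2 + N_{k-1}.
N_0 = 2
N_1 = 2 + 2 = 4
N_2 = 2 + 4 = 6
N_3 = 2 + 6 = 8
So |H| = 8.
For each predicate symbol, the number of ground atoms is |H| raised to its arity; summing:
  Path: 8
Total ground atoms: 8.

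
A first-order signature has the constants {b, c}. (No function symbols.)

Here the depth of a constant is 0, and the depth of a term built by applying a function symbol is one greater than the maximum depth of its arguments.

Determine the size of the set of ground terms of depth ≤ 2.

2

With no function symbols every ground term is a constant, so there are exactly 2 ground terms at every depth bound.
N_0 = 2
N_1 = 2
N_2 = 2
Explicitly: b, c.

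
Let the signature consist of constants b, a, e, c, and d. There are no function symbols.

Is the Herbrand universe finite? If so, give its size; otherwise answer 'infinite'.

5

There are no function symbols, so every ground term is one of the 5 constants.
The Herbrand universe is {b, a, e, c, d}, which is finite with 5 elements.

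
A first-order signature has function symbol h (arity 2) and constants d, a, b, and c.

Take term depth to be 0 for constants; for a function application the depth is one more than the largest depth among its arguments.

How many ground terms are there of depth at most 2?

404

If N_k denotes the number of depth-≤k ground terms, the 4 constants give N_0 = 4, and each function symbol of arity r contributes N_{k-1}^r new terms at level k: N_k = 4 + N_{k-1}^2.
N_0 = 4
N_1 = 4 + 4^2 = 20
N_2 = 4 + 20^2 = 404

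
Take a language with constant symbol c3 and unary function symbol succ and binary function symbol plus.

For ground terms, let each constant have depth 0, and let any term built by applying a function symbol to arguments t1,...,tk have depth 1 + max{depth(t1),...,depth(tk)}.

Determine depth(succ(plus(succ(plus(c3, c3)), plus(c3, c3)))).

4

depth(plus(c3, c3)) = 1 + max(0, 0) = 1
depth(succ(plus(c3, c3))) = 1 + depth(plus(c3, c3)) = 1 + 1 = 2
depth(plus(succ(plus(c3, c3)), plus(c3, c3))) = 1 + max(2, 1) = 3
depth(succ(plus(succ(plus(c3, c3)), plus(c3, c3)))) = 1 + depth(plus(succ(plus(c3, c3)), plus(c3, c3))) = 1 + 3 = 4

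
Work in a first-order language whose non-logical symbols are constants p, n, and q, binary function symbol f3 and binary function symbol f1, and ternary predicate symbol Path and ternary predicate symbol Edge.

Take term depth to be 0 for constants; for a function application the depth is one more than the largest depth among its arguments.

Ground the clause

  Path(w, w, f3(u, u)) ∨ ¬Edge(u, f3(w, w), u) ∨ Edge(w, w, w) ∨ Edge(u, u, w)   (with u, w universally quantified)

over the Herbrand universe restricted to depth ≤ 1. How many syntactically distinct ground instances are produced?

Ground terms of depth ≤ 1:
  Let N_k count ground terms of depth at most k. Each non-constant term of depth ≤ k is some function symbol applied to depth-≤(k−1) arguments, giving N_k = 3 + N_{k-1}^2 + N_{k-1}^2.
  N_0 = 3
  N_1 = 3 + 3^2 + 3^2 = 21
So there are 21 ground terms available for substitution.
There are 2 variables to instantiate (u, w), each occurring in at least one literal, so different choices give different ground instances.
Number of ground instances = 21^2 = 441.

441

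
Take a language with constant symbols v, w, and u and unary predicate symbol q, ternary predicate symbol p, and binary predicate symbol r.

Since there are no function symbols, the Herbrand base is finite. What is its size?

With no function symbols, the Herbrand universe is just the 3 constants.
Ground atoms per predicate: q: 3, p: 3^3 = 27, r: 3^2 = 9.
Herbrand base size = 3 + 27 + 9 = 39.

39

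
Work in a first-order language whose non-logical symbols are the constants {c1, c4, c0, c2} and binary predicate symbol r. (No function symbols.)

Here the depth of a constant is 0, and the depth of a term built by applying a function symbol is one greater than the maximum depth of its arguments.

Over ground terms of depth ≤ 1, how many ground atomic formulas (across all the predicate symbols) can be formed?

16

First count ground terms of depth ≤ 1.
With no function symbols every ground term is a constant, so there are exactly 4 ground terms at every depth bound.
N_0 = 4
N_1 = 4
So |H| = 4.
Ground atoms are formed by filling each argument slot of a predicate with a term from H, so an r-ary predicate gives |H|^r atoms:
  r: 4^2 = 16
Total ground atoms: 16.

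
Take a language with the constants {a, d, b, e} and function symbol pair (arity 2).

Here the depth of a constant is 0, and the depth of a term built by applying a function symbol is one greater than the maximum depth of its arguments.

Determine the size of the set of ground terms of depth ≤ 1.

20

If N_k denotes the number of depth-≤k ground terms, the 4 constants give N_0 = 4, and each function symbol of arity r contributes N_{k-1}^r new terms at level k: N_k = 4 + N_{k-1}^2.
N_0 = 4
N_1 = 4 + 4^2 = 20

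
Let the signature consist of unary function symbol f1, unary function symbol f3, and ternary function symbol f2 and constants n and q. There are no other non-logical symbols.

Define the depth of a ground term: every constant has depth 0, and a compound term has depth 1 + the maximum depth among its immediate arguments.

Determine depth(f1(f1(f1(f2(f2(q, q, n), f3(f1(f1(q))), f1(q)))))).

depth(f2(q, q, n)) = 1 + max(0, 0, 0) = 1
depth(f1(q)) = 1 + depth(q) = 1 + 0 = 1
depth(f1(f1(q))) = 1 + depth(f1(q)) = 1 + 1 = 2
depth(f3(f1(f1(q)))) = 1 + depth(f1(f1(q))) = 1 + 2 = 3
depth(f2(f2(q, q, n), f3(f1(f1(q))), f1(q))) = 1 + max(1, 3, 1) = 4
depth(f1(f2(f2(q, q, n), f3(f1(f1(q))), f1(q)))) = 1 + depth(f2(f2(q, q, n), f3(f1(f1(q))), f1(q))) = 1 + 4 = 5
depth(f1(f1(f2(f2(q, q, n), f3(f1(f1(q))), f1(q))))) = 1 + depth(f1(f2(f2(q, q, n), f3(f1(f1(q))), f1(q)))) = 1 + 5 = 6
depth(f1(f1(f1(f2(f2(q, q, n), f3(f1(f1(q))), f1(q)))))) = 1 + depth(f1(f1(f2(f2(q, q, n), f3(f1(f1(q))), f1(q))))) = 1 + 6 = 7

7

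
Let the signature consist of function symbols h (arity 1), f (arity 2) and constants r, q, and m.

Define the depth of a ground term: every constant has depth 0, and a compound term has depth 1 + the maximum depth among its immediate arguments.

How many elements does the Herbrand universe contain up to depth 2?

243

Write N_k for the number of ground terms of depth ≤ k. A term of depth ≤ k is either a constant or a function symbol applied to arguments of depth ≤ k−1, so N_k = 3 + N_{k-1} + N_{k-1}^2.
N_0 = 3
N_1 = 3 + 3 + 3^2 = 15
N_2 = 3 + 15 + 15^2 = 243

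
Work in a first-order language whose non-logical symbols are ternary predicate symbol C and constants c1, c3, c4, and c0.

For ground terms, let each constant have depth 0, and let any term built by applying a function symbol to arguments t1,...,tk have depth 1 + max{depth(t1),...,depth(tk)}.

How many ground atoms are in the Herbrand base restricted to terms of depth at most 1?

64

First count ground terms of depth ≤ 1.
With no function symbols every ground term is a constant, so there are exactly 4 ground terms at every depth bound.
N_0 = 4
N_1 = 4
So |H| = 4.
Ground atoms are formed by filling each argument slot of a predicate with a term from H, so an r-ary predicate gives |H|^r atoms:
  C: 4^3 = 64
Total ground atoms: 64.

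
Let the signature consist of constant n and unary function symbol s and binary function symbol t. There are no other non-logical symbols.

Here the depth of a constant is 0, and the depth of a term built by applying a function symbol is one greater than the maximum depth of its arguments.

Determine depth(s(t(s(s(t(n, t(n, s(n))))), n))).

7

depth(s(n)) = 1 + depth(n) = 1 + 0 = 1
depth(t(n, s(n))) = 1 + max(0, 1) = 2
depth(t(n, t(n, s(n)))) = 1 + max(0, 2) = 3
depth(s(t(n, t(n, s(n))))) = 1 + depth(t(n, t(n, s(n)))) = 1 + 3 = 4
depth(s(s(t(n, t(n, s(n)))))) = 1 + depth(s(t(n, t(n, s(n))))) = 1 + 4 = 5
depth(t(s(s(t(n, t(n, s(n))))), n)) = 1 + max(5, 0) = 6
depth(s(t(s(s(t(n, t(n, s(n))))), n))) = 1 + depth(t(s(s(t(n, t(n, s(n))))), n)) = 1 + 6 = 7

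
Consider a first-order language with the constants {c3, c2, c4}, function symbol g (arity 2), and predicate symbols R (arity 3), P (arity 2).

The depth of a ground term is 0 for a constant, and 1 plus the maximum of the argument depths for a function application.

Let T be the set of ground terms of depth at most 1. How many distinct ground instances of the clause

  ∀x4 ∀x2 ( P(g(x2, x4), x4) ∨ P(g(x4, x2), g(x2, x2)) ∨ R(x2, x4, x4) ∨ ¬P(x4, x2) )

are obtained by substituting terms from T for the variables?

Ground terms of depth ≤ 1:
  Count level by level. With function symbols g/2, the terms of depth ≤ k are the 3 constants together with each function applied to depth-≤(k−1) tuples, so N_k = 3 + N_{k-1}^2.
  N_0 = 3
  N_1 = 3 + 3^2 = 12
  Explicitly: c3, c2, c4, g(c3, c3), g(c3, c2), g(c3, c4), g(c2, c3), g(c2, c2), g(c2, c4), g(c4, c3), g(c4, c2), g(c4, c4).
So there are 12 ground terms available for substitution.
The body mentions every one of the 2 quantified variables; since ground terms form a free algebra, no two substitutions collapse to the same formula.
Number of ground instances = 12^2 = 144.

144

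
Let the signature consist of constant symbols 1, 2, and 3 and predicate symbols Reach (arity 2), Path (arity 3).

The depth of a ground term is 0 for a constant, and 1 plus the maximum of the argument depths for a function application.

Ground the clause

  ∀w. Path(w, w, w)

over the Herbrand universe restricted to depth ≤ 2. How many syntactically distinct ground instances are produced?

3

Ground terms of depth ≤ 2:
  With no function symbols every ground term is a constant, so there are exactly 3 ground terms at every depth bound.
  N_0 = 3
  N_1 = 3
  N_2 = 3
So there are 3 ground terms available for substitution.
The clause has 1 distinct variable (w), which appears in the body. In the free term algebra distinct substitutions yield syntactically distinct ground instances.
Number of ground instances = 3.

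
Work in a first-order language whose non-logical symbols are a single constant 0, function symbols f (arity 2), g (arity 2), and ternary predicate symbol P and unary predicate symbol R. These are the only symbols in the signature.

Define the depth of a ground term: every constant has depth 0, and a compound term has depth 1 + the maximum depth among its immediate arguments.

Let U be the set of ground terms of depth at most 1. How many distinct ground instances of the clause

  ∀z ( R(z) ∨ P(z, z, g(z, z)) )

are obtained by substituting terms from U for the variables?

Ground terms of depth ≤ 1:
  Let N_k count ground terms of depth at most k. Each non-constant term of depth ≤ k is some function symbol applied to depth-≤(k−1) arguments, giving N_k = 1 + N_{k-1}^2 + N_{k-1}^2.
  N_0 = 1
  N_1 = 1 + 1^2 + 1^2 = 3
So there are 3 ground terms available for substitution.
There is 1 variable to instantiate (z),  occurring in at least one literal, so different choices give different ground instances.
Number of ground instances = 3.

3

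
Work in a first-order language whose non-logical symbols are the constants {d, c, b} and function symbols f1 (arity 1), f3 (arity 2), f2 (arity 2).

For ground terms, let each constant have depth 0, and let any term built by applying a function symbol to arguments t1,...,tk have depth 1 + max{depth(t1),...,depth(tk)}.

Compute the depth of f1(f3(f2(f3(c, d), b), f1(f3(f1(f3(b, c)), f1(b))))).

6

depth(f3(c, d)) = 1 + max(0, 0) = 1
depth(f2(f3(c, d), b)) = 1 + max(1, 0) = 2
depth(f3(b, c)) = 1 + max(0, 0) = 1
depth(f1(f3(b, c))) = 1 + depth(f3(b, c)) = 1 + 1 = 2
depth(f1(b)) = 1 + depth(b) = 1 + 0 = 1
depth(f3(f1(f3(b, c)), f1(b))) = 1 + max(2, 1) = 3
depth(f1(f3(f1(f3(b, c)), f1(b)))) = 1 + depth(f3(f1(f3(b, c)), f1(b))) = 1 + 3 = 4
depth(f3(f2(f3(c, d), b), f1(f3(f1(f3(b, c)), f1(b))))) = 1 + max(2, 4) = 5
depth(f1(f3(f2(f3(c, d), b), f1(f3(f1(f3(b, c)), f1(b)))))) = 1 + depth(f3(f2(f3(c, d), b), f1(f3(f1(f3(b, c)), f1(b))))) = 1 + 5 = 6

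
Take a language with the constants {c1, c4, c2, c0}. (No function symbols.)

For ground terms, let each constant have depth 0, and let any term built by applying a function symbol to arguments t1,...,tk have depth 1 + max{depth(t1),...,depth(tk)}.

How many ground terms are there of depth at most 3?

4

With no function symbols every ground term is a constant, so there are exactly 4 ground terms at every depth bound.
N_0 = 4
N_1 = 4
N_2 = 4
N_3 = 4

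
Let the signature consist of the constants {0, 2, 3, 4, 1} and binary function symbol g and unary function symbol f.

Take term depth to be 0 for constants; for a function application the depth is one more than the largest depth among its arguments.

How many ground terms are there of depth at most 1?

If N_k denotes the number of depth-≤k ground terms, the 5 constants give N_0 = 5, and each function symbol of arity r contributes N_{k-1}^r new terms at level k: N_k = 5 + N_{k-1}^2 + N_{k-1}.
N_0 = 5
N_1 = 5 + 5^2 + 5 = 35

35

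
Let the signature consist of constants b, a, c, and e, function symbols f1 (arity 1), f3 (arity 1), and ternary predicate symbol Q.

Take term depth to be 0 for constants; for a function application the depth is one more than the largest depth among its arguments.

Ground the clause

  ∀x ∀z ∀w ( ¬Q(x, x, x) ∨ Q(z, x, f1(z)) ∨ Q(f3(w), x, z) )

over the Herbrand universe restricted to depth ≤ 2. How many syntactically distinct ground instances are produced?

Ground terms of depth ≤ 2:
  Let N_k count ground terms of depth at most k. Each non-constant term of depth ≤ k is some function symbol applied to depth-≤(k−1) arguments, giving N_k = 4 + N_{k-1} + N_{k-1}.
  N_0 = 4
  N_1 = 4 + 4 + 4 = 12
  N_2 = 4 + 12 + 12 = 28
So there are 28 ground terms available for substitution.
The clause has 3 distinct variables (x, z, w), each appearing in the body. In the free term algebra distinct substitutions yield syntactically distinct ground instances.
Number of ground instances = 28^3 = 21952.

21952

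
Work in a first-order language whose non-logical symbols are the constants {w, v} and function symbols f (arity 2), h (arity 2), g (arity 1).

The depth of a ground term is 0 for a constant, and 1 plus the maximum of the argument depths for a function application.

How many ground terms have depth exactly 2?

Let N_k count ground terms of depth at most k. Each non-constant term of depth ≤ k is some function symbol applied to depth-≤(k−1) arguments, giving N_k = 2 + N_{k-1}^2 + N_{k-1}^2 + N_{k-1}.
N_0 = 2
N_1 = 2 + 2^2 + 2^2 + 2 = 12
N_2 = 2 + 12^2 + 12^2 + 12 = 302
Terms of depth exactly 2: N_2 − N_1 = 302 − 12 = 290.

290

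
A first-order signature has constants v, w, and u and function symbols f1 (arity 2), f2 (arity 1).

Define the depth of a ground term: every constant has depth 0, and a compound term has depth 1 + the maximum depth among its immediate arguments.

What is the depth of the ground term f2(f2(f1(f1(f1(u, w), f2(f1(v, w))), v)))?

6

depth(f1(u, w)) = 1 + max(0, 0) = 1
depth(f1(v, w)) = 1 + max(0, 0) = 1
depth(f2(f1(v, w))) = 1 + depth(f1(v, w)) = 1 + 1 = 2
depth(f1(f1(u, w), f2(f1(v, w)))) = 1 + max(1, 2) = 3
depth(f1(f1(f1(u, w), f2(f1(v, w))), v)) = 1 + max(3, 0) = 4
depth(f2(f1(f1(f1(u, w), f2(f1(v, w))), v))) = 1 + depth(f1(f1(f1(u, w), f2(f1(v, w))), v)) = 1 + 4 = 5
depth(f2(f2(f1(f1(f1(u, w), f2(f1(v, w))), v)))) = 1 + depth(f2(f1(f1(f1(u, w), f2(f1(v, w))), v))) = 1 + 5 = 6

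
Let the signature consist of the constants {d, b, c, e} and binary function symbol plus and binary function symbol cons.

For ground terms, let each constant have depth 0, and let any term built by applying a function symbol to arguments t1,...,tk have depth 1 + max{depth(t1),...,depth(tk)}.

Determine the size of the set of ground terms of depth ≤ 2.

2596

Write N_k for the number of ground terms of depth ≤ k. A term of depth ≤ k is either a constant or a function symbol applied to arguments of depth ≤ k−1, so N_k = 4 + N_{k-1}^2 + N_{k-1}^2.
N_0 = 4
N_1 = 4 + 4^2 + 4^2 = 36
N_2 = 4 + 36^2 + 36^2 = 2596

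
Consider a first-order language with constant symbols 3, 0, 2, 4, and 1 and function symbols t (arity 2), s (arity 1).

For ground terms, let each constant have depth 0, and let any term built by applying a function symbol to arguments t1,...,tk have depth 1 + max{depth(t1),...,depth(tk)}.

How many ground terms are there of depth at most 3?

Write N_k for the number of ground terms of depth ≤ k. A term of depth ≤ k is either a constant or a function symbol applied to arguments of depth ≤ k−1, so N_k = 5 + N_{k-1}^2 + N_{k-1}.
N_0 = 5
N_1 = 5 + 5^2 + 5 = 35
N_2 = 5 + 35^2 + 35 = 1265
N_3 = 5 + 1265^2 + 1265 = 1601495

1601495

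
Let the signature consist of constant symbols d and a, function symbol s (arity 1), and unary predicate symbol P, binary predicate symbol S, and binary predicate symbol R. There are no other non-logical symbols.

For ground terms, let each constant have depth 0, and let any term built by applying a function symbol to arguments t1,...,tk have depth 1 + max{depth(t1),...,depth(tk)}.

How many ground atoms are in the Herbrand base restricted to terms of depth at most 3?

First count ground terms of depth ≤ 3.
If N_k denotes the number of depth-≤k ground terms, the 2 constants give N_0 = 2, and each function symbol of arity r contributes N_{k-1}^r new terms at level k: N_k = 2 + N_{k-1}.
N_0 = 2
N_1 = 2 + 2 = 4
N_2 = 2 + 4 = 6
N_3 = 2 + 6 = 8
So |H| = 8.
For each predicate symbol, the number of ground atoms is |H| raised to its arity; summing:
  P: 8;  S: 8^2 = 64;  R: 8^2 = 64
Total ground atoms: 8 + 64 + 64 = 136.

136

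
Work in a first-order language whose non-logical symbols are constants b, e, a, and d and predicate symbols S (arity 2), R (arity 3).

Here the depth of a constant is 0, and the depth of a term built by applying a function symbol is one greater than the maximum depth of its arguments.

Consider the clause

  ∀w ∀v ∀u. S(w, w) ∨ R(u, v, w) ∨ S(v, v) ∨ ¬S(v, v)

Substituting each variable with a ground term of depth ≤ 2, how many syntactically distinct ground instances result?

Ground terms of depth ≤ 2:
  With no function symbols every ground term is a constant, so there are exactly 4 ground terms at every depth bound.
  N_0 = 4
  N_1 = 4
  N_2 = 4
  Explicitly: b, e, a, d.
So there are 4 ground terms available for substitution.
The body mentions every one of the 3 quantified variables; since ground terms form a free algebra, no two substitutions collapse to the same formula.
Number of ground instances = 4^3 = 64.

64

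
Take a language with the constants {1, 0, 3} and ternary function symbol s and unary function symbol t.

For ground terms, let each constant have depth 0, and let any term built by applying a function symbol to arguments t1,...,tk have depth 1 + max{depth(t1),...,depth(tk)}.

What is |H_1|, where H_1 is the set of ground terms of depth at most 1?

Write N_k for the number of ground terms of depth ≤ k. A term of depth ≤ k is either a constant or a function symbol applied to arguments of depth ≤ k−1, so N_k = 3 + N_{k-1}^3 + N_{k-1}.
N_0 = 3
N_1 = 3 + 3^3 + 3 = 33

33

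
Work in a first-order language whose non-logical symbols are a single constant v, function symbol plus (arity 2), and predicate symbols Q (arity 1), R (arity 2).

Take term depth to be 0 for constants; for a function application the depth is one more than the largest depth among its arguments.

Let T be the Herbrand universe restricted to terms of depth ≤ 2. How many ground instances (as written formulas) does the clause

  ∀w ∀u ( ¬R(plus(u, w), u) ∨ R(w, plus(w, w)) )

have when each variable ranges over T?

25

Ground terms of depth ≤ 2:
  If N_k denotes the number of depth-≤k ground terms, the 1 constant gives N_0 = 1, and each function symbol of arity r contributes N_{k-1}^r new terms at level k: N_k = 1 + N_{k-1}^2.
  N_0 = 1
  N_1 = 1 + 1^2 = 2
  N_2 = 1 + 2^2 = 5
  Explicitly: v, plus(v, v), plus(v, plus(v, v)), plus(plus(v, v), v), plus(plus(v, v), plus(v, v)).
So there are 5 ground terms available for substitution.
The clause has 2 distinct variables (w, u), each appearing in the body. In the free term algebra distinct substitutions yield syntactically distinct ground instances.
Number of ground instances = 5^2 = 25.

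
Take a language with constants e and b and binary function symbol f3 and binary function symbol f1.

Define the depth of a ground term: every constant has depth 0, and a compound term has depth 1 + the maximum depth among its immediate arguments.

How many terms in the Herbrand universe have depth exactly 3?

Let N_k = |{terms of depth ≤ k}|. Then N_0 = 2 and N_k = 2 + N_{k-1}^2 + N_{k-1}^2 for k ≥ 1 (one summand per function symbol, arity giving the exponent).
N_0 = 2
N_1 = 2 + 2^2 + 2^2 = 10
N_2 = 2 + 10^2 + 10^2 = 202
N_3 = 2 + 202^2 + 202^2 = 81610
Terms of depth exactly 3: N_3 − N_2 = 81610 − 202 = 81408.

81408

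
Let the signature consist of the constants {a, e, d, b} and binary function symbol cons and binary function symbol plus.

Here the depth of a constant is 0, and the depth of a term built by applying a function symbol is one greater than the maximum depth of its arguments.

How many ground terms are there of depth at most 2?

Write N_k for the number of ground terms of depth ≤ k. A term of depth ≤ k is either a constant or a function symbol applied to arguments of depth ≤ k−1, so N_k = 4 + N_{k-1}^2 + N_{k-1}^2.
N_0 = 4
N_1 = 4 + 4^2 + 4^2 = 36
N_2 = 4 + 36^2 + 36^2 = 2596

2596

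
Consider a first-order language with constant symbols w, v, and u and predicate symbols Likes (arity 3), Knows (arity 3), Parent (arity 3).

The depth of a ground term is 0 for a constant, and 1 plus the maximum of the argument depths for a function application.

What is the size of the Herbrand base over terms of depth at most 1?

81

First count ground terms of depth ≤ 1.
With no function symbols every ground term is a constant, so there are exactly 3 ground terms at every depth bound.
N_0 = 3
N_1 = 3
Explicitly: w, v, u.
So |H| = 3.
Each predicate of arity r yields |H|^r ground atoms (one per choice of an r-tuple from H):
  Likes: 3^3 = 27;  Knows: 3^3 = 27;  Parent: 3^3 = 27
Total ground atoms: 27 + 27 + 27 = 81.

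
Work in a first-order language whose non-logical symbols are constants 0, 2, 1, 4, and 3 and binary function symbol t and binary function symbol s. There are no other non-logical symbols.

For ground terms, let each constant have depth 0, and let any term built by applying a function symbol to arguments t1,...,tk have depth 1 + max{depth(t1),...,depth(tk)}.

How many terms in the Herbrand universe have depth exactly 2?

Let N_k = |{terms of depth ≤ k}|. Then N_0 = 5 and N_k = 5 + N_{k-1}^2 + N_{k-1}^2 for k ≥ 1 (one summand per function symbol, arity giving the exponent).
N_0 = 5
N_1 = 5 + 5^2 + 5^2 = 55
N_2 = 5 + 55^2 + 55^2 = 6055
Terms of depth exactly 2: N_2 − N_1 = 6055 − 55 = 6000.

6000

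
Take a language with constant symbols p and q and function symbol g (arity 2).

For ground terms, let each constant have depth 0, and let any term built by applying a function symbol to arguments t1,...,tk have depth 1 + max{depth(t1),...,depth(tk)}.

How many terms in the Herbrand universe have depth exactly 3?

Let N_k count ground terms of depth at most k. Each non-constant term of depth ≤ k is some function symbol applied to depth-≤(k−1) arguments, giving N_k = 2 + N_{k-1}^2.
N_0 = 2
N_1 = 2 + 2^2 = 6
N_2 = 2 + 6^2 = 38
N_3 = 2 + 38^2 = 1446
Terms of depth exactly 3: N_3 − N_2 = 1446 − 38 = 1408.

1408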